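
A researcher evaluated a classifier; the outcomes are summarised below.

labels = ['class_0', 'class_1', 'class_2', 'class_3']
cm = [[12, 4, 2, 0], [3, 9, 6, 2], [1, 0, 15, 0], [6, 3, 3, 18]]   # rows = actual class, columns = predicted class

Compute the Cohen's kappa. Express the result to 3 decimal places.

0.527

Observed agreement pₒ = trace/N = 54/84 = 0.6429
Expected agreement pₑ = Σ (rowᵢ·colᵢ)/N² = (18·22 + 20·16 + 16·26 + 30·20)/84² = 0.2455
κ = (pₒ − pₑ)/(1 − pₑ) = (0.6429 − 0.2455)/(1 − 0.2455) = 0.527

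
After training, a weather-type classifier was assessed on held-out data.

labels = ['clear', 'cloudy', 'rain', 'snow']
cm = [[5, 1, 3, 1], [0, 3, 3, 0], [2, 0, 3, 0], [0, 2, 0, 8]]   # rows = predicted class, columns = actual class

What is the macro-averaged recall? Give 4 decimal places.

0.6091

Per-class recall (TP/(TP+FN)):
  clear: TP=5, FN=0+2+0=2 → 5/7 = 0.71429
  cloudy: TP=3, FN=1+0+2=3 → 3/6 = 0.50000
  rain: TP=3, FN=3+3+0=6 → 3/9 = 0.33333
  snow: TP=8, FN=1+0+0=1 → 8/9 = 0.88889
Macro-recall = mean = (0.71429 + 0.50000 + 0.33333 + 0.88889) / 4 = 0.6091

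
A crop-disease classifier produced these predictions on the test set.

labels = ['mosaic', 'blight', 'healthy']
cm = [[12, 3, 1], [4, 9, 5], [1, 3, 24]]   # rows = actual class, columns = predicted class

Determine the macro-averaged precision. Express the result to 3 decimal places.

0.702

Per-class precision (TP/(TP+FP)):
  mosaic: TP=12, FP=4+1=5 → 12/17 = 0.7059
  blight: TP=9, FP=3+3=6 → 9/15 = 0.6000
  healthy: TP=24, FP=1+5=6 → 24/30 = 0.8000
Macro-precision = mean = (0.7059 + 0.6000 + 0.8000) / 3 = 0.702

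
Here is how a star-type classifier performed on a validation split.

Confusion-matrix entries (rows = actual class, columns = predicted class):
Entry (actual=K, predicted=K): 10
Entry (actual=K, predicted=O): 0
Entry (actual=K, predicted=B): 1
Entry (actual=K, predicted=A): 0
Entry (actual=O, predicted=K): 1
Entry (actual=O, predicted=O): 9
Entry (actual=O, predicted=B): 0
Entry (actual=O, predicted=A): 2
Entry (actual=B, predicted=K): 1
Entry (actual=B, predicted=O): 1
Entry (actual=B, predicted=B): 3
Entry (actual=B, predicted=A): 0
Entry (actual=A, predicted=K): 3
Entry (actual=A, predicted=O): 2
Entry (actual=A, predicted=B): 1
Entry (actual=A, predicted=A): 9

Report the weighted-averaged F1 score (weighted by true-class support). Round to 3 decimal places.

0.717

Per-class F1 score (2·TP/(2·TP+FP+FN)):
  K: TP=10, FP=1+1+3=5, FN=0+1+0=1 → 20/26 = 0.7692
  O: TP=9, FP=0+1+2=3, FN=1+0+2=3 → 18/24 = 0.7500
  B: TP=3, FP=1+0+1=2, FN=1+1+0=2 → 6/10 = 0.6000
  A: TP=9, FP=0+2+0=2, FN=3+2+1=6 → 18/26 = 0.6923
Weighted-F1 score = Σ (supportᵢ/N)·F1 scoreᵢ with N=43: (11/43)·0.7692 + (12/43)·0.7500 + (5/43)·0.6000 + (15/43)·0.6923 = 0.717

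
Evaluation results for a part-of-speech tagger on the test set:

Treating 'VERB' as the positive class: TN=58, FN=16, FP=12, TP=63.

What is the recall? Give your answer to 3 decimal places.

Recall = TP/(TP+FN) = 63/(63+16) = 63/79 = 0.797

0.797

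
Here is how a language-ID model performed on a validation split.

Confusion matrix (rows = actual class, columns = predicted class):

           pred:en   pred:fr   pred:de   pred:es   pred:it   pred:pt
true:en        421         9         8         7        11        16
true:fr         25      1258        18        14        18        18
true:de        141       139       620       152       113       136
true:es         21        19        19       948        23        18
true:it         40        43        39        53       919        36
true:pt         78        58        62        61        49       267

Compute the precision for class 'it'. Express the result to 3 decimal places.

Treat 'it' as positive and all other classes as negative.
precision = TP/(TP+FP).
it: TP=919, FP=11+18+113+23+49=214 → 919/1133 = 0.8111

0.811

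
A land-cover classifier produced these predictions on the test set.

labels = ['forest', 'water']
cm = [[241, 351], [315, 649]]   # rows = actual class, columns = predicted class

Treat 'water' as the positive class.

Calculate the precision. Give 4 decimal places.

0.6490

Precision = TP/(TP+FP) = 649/(649+351) = 649/1000 = 0.6490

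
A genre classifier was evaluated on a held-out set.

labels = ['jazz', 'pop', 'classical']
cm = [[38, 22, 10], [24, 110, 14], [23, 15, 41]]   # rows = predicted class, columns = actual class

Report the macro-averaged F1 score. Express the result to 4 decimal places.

Per-class F1 score (2·TP/(2·TP+FP+FN)):
  jazz: TP=38, FP=22+10=32, FN=24+23=47 → 76/155 = 0.49032
  pop: TP=110, FP=24+14=38, FN=22+15=37 → 220/295 = 0.74576
  classical: TP=41, FP=23+15=38, FN=10+14=24 → 82/144 = 0.56944
Macro-F1 score = mean = (0.49032 + 0.74576 + 0.56944) / 3 = 0.6018

0.6018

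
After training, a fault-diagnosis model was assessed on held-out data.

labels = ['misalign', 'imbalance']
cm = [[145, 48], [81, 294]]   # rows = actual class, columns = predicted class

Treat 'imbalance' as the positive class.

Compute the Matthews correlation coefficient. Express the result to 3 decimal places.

MCC = (TP·TN − FP·FN) / √((TP+FP)(TP+FN)(TN+FP)(TN+FN))
Numerator = 294·145 − 48·81 = 38742
Denominator = √(342·375·193·226) = √5594008500 = 74793.1046
MCC = 38742 / 74793.1046 = 0.518

0.518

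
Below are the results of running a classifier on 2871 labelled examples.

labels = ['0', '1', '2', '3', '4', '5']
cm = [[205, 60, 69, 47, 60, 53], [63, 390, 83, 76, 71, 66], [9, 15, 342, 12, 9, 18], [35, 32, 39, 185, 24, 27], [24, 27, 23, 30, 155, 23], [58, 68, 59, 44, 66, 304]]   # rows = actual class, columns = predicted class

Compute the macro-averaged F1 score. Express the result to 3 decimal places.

Per-class F1 score (2·TP/(2·TP+FP+FN)):
  0: TP=205, FP=63+9+35+24+58=189, FN=60+69+47+60+53=289 → 410/888 = 0.4617
  1: TP=390, FP=60+15+32+27+68=202, FN=63+83+76+71+66=359 → 780/1341 = 0.5817
  2: TP=342, FP=69+83+39+23+59=273, FN=9+15+12+9+18=63 → 684/1020 = 0.6706
  3: TP=185, FP=47+76+12+30+44=209, FN=35+32+39+24+27=157 → 370/736 = 0.5027
  4: TP=155, FP=60+71+9+24+66=230, FN=24+27+23+30+23=127 → 310/667 = 0.4648
  5: TP=304, FP=53+66+18+27+23=187, FN=58+68+59+44+66=295 → 608/1090 = 0.5578
Macro-F1 score = mean = (0.4617 + 0.5817 + 0.6706 + 0.5027 + 0.4648 + 0.5578) / 6 = 0.540

0.540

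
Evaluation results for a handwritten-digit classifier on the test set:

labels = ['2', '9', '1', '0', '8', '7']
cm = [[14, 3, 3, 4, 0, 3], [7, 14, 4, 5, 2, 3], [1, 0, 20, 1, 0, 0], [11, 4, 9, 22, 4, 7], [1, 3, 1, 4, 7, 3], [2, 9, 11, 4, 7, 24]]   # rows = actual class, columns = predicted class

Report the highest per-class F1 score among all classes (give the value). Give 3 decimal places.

0.571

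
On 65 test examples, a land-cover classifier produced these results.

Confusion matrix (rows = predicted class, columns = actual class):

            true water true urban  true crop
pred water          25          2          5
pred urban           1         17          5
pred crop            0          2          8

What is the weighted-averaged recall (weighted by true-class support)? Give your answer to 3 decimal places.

0.769

Per-class recall (TP/(TP+FN)):
  water: TP=25, FN=1+0=1 → 25/26 = 0.9615
  urban: TP=17, FN=2+2=4 → 17/21 = 0.8095
  crop: TP=8, FN=5+5=10 → 8/18 = 0.4444
Weighted-recall = Σ (supportᵢ/N)·recallᵢ with N=65: (26/65)·0.9615 + (21/65)·0.8095 + (18/65)·0.4444 = 0.769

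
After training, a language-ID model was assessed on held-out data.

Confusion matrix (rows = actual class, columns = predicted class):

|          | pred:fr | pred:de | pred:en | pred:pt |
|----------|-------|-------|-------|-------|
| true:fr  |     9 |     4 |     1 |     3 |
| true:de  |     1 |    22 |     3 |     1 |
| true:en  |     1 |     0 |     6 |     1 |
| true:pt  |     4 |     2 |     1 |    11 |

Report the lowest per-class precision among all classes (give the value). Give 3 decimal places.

0.545

Per-class precision (TP/(TP+FP)):
  fr: TP=9, FP=1+1+4=6 → 9/15 = 0.6000
  de: TP=22, FP=4+0+2=6 → 22/28 = 0.7857
  en: TP=6, FP=1+3+1=5 → 6/11 = 0.5455
  pt: TP=11, FP=3+1+1=5 → 11/16 = 0.6875
Lowest is class 'en' with precision = 0.545.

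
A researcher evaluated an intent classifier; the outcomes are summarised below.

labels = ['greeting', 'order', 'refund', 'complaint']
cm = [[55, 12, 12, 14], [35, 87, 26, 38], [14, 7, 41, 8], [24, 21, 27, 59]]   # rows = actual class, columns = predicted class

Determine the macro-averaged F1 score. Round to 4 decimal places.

Per-class F1 score (2·TP/(2·TP+FP+FN)):
  greeting: TP=55, FP=35+14+24=73, FN=12+12+14=38 → 110/221 = 0.49774
  order: TP=87, FP=12+7+21=40, FN=35+26+38=99 → 174/313 = 0.55591
  refund: TP=41, FP=12+26+27=65, FN=14+7+8=29 → 82/176 = 0.46591
  complaint: TP=59, FP=14+38+8=60, FN=24+21+27=72 → 118/250 = 0.47200
Macro-F1 score = mean = (0.49774 + 0.55591 + 0.46591 + 0.47200) / 4 = 0.4979

0.4979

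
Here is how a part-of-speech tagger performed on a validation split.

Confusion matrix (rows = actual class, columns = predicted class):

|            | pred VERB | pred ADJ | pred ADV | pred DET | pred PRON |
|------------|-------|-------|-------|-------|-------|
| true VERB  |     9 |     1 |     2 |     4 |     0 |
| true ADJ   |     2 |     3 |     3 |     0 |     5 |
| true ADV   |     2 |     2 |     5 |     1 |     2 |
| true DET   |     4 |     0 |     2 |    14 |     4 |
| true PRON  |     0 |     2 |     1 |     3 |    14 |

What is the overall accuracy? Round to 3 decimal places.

0.529

Accuracy = trace / total = (9+3+5+14+14=45) / 85 = 45/85 = 0.529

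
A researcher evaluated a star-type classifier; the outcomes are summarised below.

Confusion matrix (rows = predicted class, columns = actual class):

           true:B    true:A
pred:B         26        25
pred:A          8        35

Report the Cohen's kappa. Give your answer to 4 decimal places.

Observed agreement pₒ = trace/N = 61/94 = 0.64894
Expected agreement pₑ = Σ (rowᵢ·colᵢ)/N² = (34·51 + 60·43)/94² = 0.48823
κ = (pₒ − pₑ)/(1 − pₑ) = (0.64894 − 0.48823)/(1 − 0.48823) = 0.3140

0.3140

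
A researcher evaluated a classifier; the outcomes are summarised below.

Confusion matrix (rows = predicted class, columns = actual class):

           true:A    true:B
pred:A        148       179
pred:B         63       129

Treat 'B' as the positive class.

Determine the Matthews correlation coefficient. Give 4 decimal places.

MCC = (TP·TN − FP·FN) / √((TP+FP)(TP+FN)(TN+FP)(TN+FN))
Numerator = 129·148 − 63·179 = 7815
Denominator = √(192·308·211·327) = √4080206592 = 63876.4948
MCC = 7815 / 63876.4948 = 0.1223

0.1223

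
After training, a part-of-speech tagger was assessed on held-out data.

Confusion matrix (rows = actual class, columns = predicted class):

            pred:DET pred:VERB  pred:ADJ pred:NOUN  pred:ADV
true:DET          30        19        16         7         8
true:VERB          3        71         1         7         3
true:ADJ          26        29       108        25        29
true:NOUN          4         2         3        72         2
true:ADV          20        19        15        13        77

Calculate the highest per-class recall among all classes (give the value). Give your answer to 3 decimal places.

Per-class recall (TP/(TP+FN)):
  DET: TP=30, FN=19+16+7+8=50 → 30/80 = 0.3750
  VERB: TP=71, FN=3+1+7+3=14 → 71/85 = 0.8353
  ADJ: TP=108, FN=26+29+25+29=109 → 108/217 = 0.4977
  NOUN: TP=72, FN=4+2+3+2=11 → 72/83 = 0.8675
  ADV: TP=77, FN=20+19+15+13=67 → 77/144 = 0.5347
Highest is class 'NOUN' with recall = 0.867.

0.867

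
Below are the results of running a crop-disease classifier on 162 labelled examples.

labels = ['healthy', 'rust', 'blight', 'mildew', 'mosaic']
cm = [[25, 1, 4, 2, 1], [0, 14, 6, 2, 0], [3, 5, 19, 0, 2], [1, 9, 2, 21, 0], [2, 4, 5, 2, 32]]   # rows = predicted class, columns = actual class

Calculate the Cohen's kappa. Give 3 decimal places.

0.606

Observed agreement pₒ = trace/N = 111/162 = 0.6852
Expected agreement pₑ = Σ (rowᵢ·colᵢ)/N² = (31·33 + 33·22 + 36·29 + 27·33 + 35·45)/162² = 0.2004
κ = (pₒ − pₑ)/(1 − pₑ) = (0.6852 − 0.2004)/(1 − 0.2004) = 0.606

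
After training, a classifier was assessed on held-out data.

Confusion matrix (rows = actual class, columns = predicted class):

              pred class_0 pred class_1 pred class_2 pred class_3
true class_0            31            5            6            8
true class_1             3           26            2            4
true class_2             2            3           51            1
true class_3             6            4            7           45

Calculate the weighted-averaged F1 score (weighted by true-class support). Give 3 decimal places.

Per-class F1 score (2·TP/(2·TP+FP+FN)):
  class_0: TP=31, FP=3+2+6=11, FN=5+6+8=19 → 62/92 = 0.6739
  class_1: TP=26, FP=5+3+4=12, FN=3+2+4=9 → 52/73 = 0.7123
  class_2: TP=51, FP=6+2+7=15, FN=2+3+1=6 → 102/123 = 0.8293
  class_3: TP=45, FP=8+4+1=13, FN=6+4+7=17 → 90/120 = 0.7500
Weighted-F1 score = Σ (supportᵢ/N)·F1 scoreᵢ with N=204: (50/204)·0.6739 + (35/204)·0.7123 + (57/204)·0.8293 + (62/204)·0.7500 = 0.747

0.747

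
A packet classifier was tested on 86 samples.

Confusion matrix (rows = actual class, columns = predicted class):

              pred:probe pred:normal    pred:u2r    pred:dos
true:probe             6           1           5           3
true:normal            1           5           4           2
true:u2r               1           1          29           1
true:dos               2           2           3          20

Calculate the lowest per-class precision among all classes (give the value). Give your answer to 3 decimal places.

0.556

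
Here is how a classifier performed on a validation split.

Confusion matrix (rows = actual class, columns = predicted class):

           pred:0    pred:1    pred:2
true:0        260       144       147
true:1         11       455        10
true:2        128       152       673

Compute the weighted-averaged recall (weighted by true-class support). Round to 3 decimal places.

0.701

Per-class recall (TP/(TP+FN)):
  0: TP=260, FN=144+147=291 → 260/551 = 0.4719
  1: TP=455, FN=11+10=21 → 455/476 = 0.9559
  2: TP=673, FN=128+152=280 → 673/953 = 0.7062
Weighted-recall = Σ (supportᵢ/N)·recallᵢ with N=1980: (551/1980)·0.4719 + (476/1980)·0.9559 + (953/1980)·0.7062 = 0.701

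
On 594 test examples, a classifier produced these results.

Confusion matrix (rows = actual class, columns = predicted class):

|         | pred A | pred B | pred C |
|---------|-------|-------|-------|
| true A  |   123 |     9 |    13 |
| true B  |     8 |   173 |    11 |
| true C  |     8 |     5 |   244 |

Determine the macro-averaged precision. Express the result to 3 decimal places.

0.907

Per-class precision (TP/(TP+FP)):
  A: TP=123, FP=8+8=16 → 123/139 = 0.8849
  B: TP=173, FP=9+5=14 → 173/187 = 0.9251
  C: TP=244, FP=13+11=24 → 244/268 = 0.9104
Macro-precision = mean = (0.8849 + 0.9251 + 0.9104) / 3 = 0.907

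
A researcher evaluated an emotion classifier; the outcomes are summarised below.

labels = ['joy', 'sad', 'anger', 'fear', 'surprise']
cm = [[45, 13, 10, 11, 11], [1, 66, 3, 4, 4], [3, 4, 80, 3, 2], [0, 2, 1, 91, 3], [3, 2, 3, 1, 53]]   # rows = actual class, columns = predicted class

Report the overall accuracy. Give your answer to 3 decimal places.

0.800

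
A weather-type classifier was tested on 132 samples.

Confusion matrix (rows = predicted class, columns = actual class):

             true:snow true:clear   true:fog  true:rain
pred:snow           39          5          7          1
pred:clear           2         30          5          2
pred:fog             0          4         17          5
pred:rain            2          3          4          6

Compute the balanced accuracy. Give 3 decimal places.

0.641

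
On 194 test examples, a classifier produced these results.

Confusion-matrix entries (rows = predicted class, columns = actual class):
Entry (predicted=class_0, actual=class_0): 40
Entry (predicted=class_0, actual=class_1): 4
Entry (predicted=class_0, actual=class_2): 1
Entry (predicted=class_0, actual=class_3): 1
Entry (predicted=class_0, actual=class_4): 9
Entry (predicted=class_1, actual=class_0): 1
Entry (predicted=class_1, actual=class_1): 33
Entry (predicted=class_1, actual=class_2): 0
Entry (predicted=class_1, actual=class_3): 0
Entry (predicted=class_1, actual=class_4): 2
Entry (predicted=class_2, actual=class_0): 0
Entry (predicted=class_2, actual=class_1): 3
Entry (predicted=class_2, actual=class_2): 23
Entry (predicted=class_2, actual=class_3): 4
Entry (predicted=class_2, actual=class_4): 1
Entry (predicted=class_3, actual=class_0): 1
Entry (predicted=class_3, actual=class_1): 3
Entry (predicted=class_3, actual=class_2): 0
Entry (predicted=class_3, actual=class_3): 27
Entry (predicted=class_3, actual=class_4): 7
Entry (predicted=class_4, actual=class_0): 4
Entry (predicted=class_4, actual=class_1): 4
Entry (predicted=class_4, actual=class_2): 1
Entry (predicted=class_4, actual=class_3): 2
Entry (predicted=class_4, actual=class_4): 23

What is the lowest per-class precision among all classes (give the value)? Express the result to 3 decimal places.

Per-class precision (TP/(TP+FP)):
  class_0: TP=40, FP=4+1+1+9=15 → 40/55 = 0.7273
  class_1: TP=33, FP=1+0+0+2=3 → 33/36 = 0.9167
  class_2: TP=23, FP=0+3+4+1=8 → 23/31 = 0.7419
  class_3: TP=27, FP=1+3+0+7=11 → 27/38 = 0.7105
  class_4: TP=23, FP=4+4+1+2=11 → 23/34 = 0.6765
Lowest is class 'class_4' with precision = 0.676.

0.676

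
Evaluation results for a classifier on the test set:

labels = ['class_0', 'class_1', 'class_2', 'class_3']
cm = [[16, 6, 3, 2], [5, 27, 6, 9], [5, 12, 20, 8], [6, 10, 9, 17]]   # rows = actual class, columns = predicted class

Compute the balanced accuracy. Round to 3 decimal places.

Balanced accuracy = mean of per-class recall.
  class_0: recall = 16/27 = 0.5926
  class_1: recall = 27/47 = 0.5745
  class_2: recall = 20/45 = 0.4444
  class_3: recall = 17/42 = 0.4048
Mean = (0.5926 + 0.5745 + 0.4444 + 0.4048) / 4 = 0.504

0.504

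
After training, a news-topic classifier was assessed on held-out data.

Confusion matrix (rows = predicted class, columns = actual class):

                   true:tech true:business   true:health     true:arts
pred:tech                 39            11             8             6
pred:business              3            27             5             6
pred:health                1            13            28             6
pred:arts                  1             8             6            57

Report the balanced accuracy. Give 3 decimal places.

0.675

Balanced accuracy = mean of per-class recall.
  tech: recall = 39/44 = 0.8864
  business: recall = 27/59 = 0.4576
  health: recall = 28/47 = 0.5957
  arts: recall = 57/75 = 0.7600
Mean = (0.8864 + 0.4576 + 0.5957 + 0.7600) / 4 = 0.675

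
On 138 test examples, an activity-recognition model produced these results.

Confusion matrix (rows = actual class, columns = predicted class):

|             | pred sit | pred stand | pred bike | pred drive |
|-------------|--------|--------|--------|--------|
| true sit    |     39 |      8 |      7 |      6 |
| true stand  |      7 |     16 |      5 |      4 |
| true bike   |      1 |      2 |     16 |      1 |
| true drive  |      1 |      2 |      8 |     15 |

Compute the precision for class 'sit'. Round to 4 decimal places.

0.8125

One-vs-rest for 'sit': TP = diagonal; FP = other classes predicted 'sit'; FN = 'sit' predicted as other.
precision = TP/(TP+FP).
sit: TP=39, FP=7+1+1=9 → 39/48 = 0.81250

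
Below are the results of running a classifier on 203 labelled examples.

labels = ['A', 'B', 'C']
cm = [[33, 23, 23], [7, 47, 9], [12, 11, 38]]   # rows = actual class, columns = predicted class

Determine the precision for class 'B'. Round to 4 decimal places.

precision = TP/(TP+FP).
B: TP=47, FP=23+11=34 → 47/81 = 0.58025

0.5802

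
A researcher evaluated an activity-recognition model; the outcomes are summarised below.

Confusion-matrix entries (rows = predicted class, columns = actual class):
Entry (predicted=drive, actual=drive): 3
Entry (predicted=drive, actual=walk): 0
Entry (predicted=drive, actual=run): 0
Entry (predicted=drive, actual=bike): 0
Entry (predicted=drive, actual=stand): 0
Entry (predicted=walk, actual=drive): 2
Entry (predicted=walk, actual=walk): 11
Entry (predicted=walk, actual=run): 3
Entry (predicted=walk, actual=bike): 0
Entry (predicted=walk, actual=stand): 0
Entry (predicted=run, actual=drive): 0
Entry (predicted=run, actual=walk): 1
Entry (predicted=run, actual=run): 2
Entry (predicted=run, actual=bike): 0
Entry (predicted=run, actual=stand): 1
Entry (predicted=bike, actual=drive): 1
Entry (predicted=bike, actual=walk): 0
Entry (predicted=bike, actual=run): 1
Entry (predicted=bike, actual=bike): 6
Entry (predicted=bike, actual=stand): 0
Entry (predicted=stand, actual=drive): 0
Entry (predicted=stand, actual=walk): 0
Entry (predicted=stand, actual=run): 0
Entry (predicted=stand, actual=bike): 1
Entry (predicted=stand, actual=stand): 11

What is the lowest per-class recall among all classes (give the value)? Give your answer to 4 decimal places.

0.3333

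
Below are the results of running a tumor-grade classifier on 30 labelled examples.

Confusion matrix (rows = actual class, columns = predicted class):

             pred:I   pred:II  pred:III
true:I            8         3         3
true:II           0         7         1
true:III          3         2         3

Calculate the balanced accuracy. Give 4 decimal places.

Balanced accuracy = mean of per-class recall.
  I: recall = 8/14 = 0.57143
  II: recall = 7/8 = 0.87500
  III: recall = 3/8 = 0.37500
Mean = (0.57143 + 0.87500 + 0.37500) / 3 = 0.6071

0.6071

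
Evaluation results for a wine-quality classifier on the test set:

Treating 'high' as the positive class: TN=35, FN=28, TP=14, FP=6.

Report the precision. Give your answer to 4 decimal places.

0.7000

Precision = TP/(TP+FP) = 14/(14+6) = 14/20 = 0.7000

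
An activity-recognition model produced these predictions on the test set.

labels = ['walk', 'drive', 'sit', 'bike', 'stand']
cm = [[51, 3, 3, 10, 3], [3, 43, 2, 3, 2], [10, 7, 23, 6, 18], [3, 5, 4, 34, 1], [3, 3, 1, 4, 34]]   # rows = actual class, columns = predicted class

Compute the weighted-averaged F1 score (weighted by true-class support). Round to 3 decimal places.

0.652

Per-class F1 score (2·TP/(2·TP+FP+FN)):
  walk: TP=51, FP=3+10+3+3=19, FN=3+3+10+3=19 → 102/140 = 0.7286
  drive: TP=43, FP=3+7+5+3=18, FN=3+2+3+2=10 → 86/114 = 0.7544
  sit: TP=23, FP=3+2+4+1=10, FN=10+7+6+18=41 → 46/97 = 0.4742
  bike: TP=34, FP=10+3+6+4=23, FN=3+5+4+1=13 → 68/104 = 0.6538
  stand: TP=34, FP=3+2+18+1=24, FN=3+3+1+4=11 → 68/103 = 0.6602
Weighted-F1 score = Σ (supportᵢ/N)·F1 scoreᵢ with N=279: (70/279)·0.7286 + (53/279)·0.7544 + (64/279)·0.4742 + (47/279)·0.6538 + (45/279)·0.6602 = 0.652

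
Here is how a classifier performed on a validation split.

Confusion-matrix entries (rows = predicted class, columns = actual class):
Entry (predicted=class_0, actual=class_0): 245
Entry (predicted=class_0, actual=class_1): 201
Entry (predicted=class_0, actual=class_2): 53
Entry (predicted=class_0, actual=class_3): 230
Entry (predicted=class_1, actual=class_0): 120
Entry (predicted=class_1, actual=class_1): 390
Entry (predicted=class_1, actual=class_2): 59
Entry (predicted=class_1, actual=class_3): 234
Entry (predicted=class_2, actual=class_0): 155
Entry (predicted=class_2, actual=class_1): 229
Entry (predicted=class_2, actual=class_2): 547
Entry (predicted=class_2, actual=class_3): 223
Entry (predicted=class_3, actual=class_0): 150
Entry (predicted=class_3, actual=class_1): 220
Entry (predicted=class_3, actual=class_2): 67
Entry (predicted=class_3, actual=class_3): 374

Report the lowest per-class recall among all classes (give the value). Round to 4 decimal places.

Per-class recall (TP/(TP+FN)):
  class_0: TP=245, FN=120+155+150=425 → 245/670 = 0.36567
  class_1: TP=390, FN=201+229+220=650 → 390/1040 = 0.37500
  class_2: TP=547, FN=53+59+67=179 → 547/726 = 0.75344
  class_3: TP=374, FN=230+234+223=687 → 374/1061 = 0.35250
Lowest is class 'class_3' with recall = 0.3525.

0.3525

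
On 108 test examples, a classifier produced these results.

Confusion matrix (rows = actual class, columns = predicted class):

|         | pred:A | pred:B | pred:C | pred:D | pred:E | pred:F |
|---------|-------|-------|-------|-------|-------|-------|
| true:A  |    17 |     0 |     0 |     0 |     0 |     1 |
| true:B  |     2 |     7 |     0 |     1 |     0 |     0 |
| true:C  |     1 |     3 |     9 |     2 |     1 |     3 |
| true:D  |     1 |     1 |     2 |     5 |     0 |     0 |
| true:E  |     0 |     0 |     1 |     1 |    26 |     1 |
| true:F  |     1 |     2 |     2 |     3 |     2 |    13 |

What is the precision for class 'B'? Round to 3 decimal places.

0.538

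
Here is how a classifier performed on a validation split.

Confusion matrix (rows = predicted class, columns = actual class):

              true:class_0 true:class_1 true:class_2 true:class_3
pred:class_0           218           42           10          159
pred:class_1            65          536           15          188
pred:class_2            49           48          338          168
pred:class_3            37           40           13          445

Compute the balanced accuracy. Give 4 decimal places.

Balanced accuracy = mean of per-class recall.
  class_0: recall = 218/369 = 0.59079
  class_1: recall = 536/666 = 0.80480
  class_2: recall = 338/376 = 0.89894
  class_3: recall = 445/960 = 0.46354
Mean = (0.59079 + 0.80480 + 0.89894 + 0.46354) / 4 = 0.6895

0.6895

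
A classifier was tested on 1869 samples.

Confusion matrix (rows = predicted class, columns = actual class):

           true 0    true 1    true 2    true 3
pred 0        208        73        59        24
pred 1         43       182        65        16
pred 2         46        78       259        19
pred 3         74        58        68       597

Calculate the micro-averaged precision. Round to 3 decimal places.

Micro-averaging pools counts across classes: ΣTP=1246, ΣFP=623, ΣFN=623.
Micro-precision = TP/(TP+FP) on pooled counts = 0.667 (equals overall accuracy in single-label multiclass).

0.667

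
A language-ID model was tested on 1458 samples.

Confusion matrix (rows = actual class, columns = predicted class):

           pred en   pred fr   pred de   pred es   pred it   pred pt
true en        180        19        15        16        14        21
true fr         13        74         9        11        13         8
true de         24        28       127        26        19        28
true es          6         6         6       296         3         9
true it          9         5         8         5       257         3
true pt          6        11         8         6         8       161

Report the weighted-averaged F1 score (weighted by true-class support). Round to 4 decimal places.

Per-class F1 score (2·TP/(2·TP+FP+FN)):
  en: TP=180, FP=13+24+6+9+6=58, FN=19+15+16+14+21=85 → 360/503 = 0.71571
  fr: TP=74, FP=19+28+6+5+11=69, FN=13+9+11+13+8=54 → 148/271 = 0.54613
  de: TP=127, FP=15+9+6+8+8=46, FN=24+28+26+19+28=125 → 254/425 = 0.59765
  es: TP=296, FP=16+11+26+5+6=64, FN=6+6+6+3+9=30 → 592/686 = 0.86297
  it: TP=257, FP=14+13+19+3+8=57, FN=9+5+8+5+3=30 → 514/601 = 0.85524
  pt: TP=161, FP=21+8+28+9+3=69, FN=6+11+8+6+8=39 → 322/430 = 0.74884
Weighted-F1 score = Σ (supportᵢ/N)·F1 scoreᵢ with N=1458: (265/1458)·0.71571 + (128/1458)·0.54613 + (252/1458)·0.59765 + (326/1458)·0.86297 + (287/1458)·0.85524 + (200/1458)·0.74884 = 0.7454

0.7454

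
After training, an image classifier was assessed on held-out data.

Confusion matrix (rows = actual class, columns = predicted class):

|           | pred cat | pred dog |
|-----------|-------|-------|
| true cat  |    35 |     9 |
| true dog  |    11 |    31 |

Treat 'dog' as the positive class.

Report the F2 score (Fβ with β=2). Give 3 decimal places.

Fβ = (1+β²)·TP / ((1+β²)·TP + β²·FN + FP), with β²=4
= 5·31 / (5·31 + 4·11 + 9) = 0.745

0.745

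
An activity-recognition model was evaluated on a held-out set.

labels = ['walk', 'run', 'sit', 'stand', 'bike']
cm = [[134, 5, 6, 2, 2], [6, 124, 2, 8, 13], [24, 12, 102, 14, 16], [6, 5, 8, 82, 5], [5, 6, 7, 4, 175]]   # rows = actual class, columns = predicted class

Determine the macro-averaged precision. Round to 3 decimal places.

0.794

Per-class precision (TP/(TP+FP)):
  walk: TP=134, FP=6+24+6+5=41 → 134/175 = 0.7657
  run: TP=124, FP=5+12+5+6=28 → 124/152 = 0.8158
  sit: TP=102, FP=6+2+8+7=23 → 102/125 = 0.8160
  stand: TP=82, FP=2+8+14+4=28 → 82/110 = 0.7455
  bike: TP=175, FP=2+13+16+5=36 → 175/211 = 0.8294
Macro-precision = mean = (0.7657 + 0.8158 + 0.8160 + 0.7455 + 0.8294) / 5 = 0.794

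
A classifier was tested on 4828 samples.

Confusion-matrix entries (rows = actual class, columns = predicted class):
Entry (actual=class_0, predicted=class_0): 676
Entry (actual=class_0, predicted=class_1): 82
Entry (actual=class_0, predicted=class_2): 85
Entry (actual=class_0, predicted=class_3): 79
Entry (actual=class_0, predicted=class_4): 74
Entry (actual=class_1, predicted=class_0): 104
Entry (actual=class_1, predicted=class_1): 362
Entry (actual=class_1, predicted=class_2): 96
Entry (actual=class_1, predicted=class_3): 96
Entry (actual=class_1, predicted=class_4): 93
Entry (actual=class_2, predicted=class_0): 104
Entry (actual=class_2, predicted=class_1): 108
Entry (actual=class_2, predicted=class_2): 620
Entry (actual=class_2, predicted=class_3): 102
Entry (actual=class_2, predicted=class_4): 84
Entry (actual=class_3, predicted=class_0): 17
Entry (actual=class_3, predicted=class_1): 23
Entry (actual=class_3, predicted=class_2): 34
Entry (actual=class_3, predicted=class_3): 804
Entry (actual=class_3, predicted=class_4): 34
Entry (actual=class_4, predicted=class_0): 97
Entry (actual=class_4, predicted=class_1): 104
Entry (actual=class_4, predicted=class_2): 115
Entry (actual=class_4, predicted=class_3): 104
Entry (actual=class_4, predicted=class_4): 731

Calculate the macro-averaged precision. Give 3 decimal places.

Per-class precision (TP/(TP+FP)):
  class_0: TP=676, FP=104+104+17+97=322 → 676/998 = 0.6774
  class_1: TP=362, FP=82+108+23+104=317 → 362/679 = 0.5331
  class_2: TP=620, FP=85+96+34+115=330 → 620/950 = 0.6526
  class_3: TP=804, FP=79+96+102+104=381 → 804/1185 = 0.6785
  class_4: TP=731, FP=74+93+84+34=285 → 731/1016 = 0.7195
Macro-precision = mean = (0.6774 + 0.5331 + 0.6526 + 0.6785 + 0.7195) / 5 = 0.652

0.652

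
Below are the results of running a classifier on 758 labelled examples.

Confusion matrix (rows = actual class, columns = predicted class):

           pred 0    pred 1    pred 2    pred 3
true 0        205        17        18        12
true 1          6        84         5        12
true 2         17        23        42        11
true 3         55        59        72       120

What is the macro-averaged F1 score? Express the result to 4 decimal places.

Per-class F1 score (2·TP/(2·TP+FP+FN)):
  0: TP=205, FP=6+17+55=78, FN=17+18+12=47 → 410/535 = 0.76636
  1: TP=84, FP=17+23+59=99, FN=6+5+12=23 → 168/290 = 0.57931
  2: TP=42, FP=18+5+72=95, FN=17+23+11=51 → 84/230 = 0.36522
  3: TP=120, FP=12+12+11=35, FN=55+59+72=186 → 240/461 = 0.52061
Macro-F1 score = mean = (0.76636 + 0.57931 + 0.36522 + 0.52061) / 4 = 0.5579

0.5579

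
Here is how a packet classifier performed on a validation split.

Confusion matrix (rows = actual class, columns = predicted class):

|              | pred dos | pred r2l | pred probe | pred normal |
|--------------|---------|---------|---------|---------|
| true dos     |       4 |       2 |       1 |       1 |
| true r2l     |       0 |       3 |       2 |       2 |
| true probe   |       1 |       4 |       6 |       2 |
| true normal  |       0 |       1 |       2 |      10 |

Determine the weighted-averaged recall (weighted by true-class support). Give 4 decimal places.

Per-class recall (TP/(TP+FN)):
  dos: TP=4, FN=2+1+1=4 → 4/8 = 0.50000
  r2l: TP=3, FN=0+2+2=4 → 3/7 = 0.42857
  probe: TP=6, FN=1+4+2=7 → 6/13 = 0.46154
  normal: TP=10, FN=0+1+2=3 → 10/13 = 0.76923
Weighted-recall = Σ (supportᵢ/N)·recallᵢ with N=41: (8/41)·0.50000 + (7/41)·0.42857 + (13/41)·0.46154 + (13/41)·0.76923 = 0.5610

0.5610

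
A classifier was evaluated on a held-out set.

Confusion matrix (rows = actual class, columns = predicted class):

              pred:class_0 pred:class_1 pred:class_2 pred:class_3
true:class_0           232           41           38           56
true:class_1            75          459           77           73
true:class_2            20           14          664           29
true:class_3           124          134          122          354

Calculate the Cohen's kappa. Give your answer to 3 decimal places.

0.568

Observed agreement pₒ = trace/N = 1709/2512 = 0.6803
Expected agreement pₑ = Σ (rowᵢ·colᵢ)/N² = (367·451 + 684·648 + 727·901 + 734·512)/2512² = 0.2598
κ = (pₒ − pₑ)/(1 − pₑ) = (0.6803 − 0.2598)/(1 − 0.2598) = 0.568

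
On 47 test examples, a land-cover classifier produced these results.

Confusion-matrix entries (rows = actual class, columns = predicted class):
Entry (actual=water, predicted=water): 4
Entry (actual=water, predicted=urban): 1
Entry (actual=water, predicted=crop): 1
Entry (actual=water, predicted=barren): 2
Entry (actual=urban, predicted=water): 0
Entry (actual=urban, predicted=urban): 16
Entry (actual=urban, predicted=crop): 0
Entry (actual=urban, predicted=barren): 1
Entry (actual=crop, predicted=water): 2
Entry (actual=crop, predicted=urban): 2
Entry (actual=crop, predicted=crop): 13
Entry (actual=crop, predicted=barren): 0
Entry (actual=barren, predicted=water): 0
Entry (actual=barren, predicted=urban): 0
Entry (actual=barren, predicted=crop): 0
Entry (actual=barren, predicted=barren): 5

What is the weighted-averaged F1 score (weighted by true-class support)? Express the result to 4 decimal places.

Per-class F1 score (2·TP/(2·TP+FP+FN)):
  water: TP=4, FP=0+2+0=2, FN=1+1+2=4 → 8/14 = 0.57143
  urban: TP=16, FP=1+2+0=3, FN=0+0+1=1 → 32/36 = 0.88889
  crop: TP=13, FP=1+0+0=1, FN=2+2+0=4 → 26/31 = 0.83871
  barren: TP=5, FP=2+1+0=3, FN=0+0+0=0 → 10/13 = 0.76923
Weighted-F1 score = Σ (supportᵢ/N)·F1 scoreᵢ with N=47: (8/47)·0.57143 + (17/47)·0.88889 + (17/47)·0.83871 + (5/47)·0.76923 = 0.8040

0.8040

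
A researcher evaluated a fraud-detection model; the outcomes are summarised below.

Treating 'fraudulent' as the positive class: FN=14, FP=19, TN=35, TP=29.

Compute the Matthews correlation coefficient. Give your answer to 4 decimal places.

0.3205

MCC = (TP·TN − FP·FN) / √((TP+FP)(TP+FN)(TN+FP)(TN+FN))
Numerator = 29·35 − 19·14 = 749
Denominator = √(48·43·54·49) = √5461344 = 2336.9519
MCC = 749 / 2336.9519 = 0.3205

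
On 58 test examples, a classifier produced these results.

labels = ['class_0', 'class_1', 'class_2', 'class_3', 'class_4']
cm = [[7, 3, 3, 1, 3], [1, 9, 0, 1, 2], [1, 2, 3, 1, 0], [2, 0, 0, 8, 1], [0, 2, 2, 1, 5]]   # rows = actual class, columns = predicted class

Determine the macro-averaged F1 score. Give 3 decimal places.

0.539

Per-class F1 score (2·TP/(2·TP+FP+FN)):
  class_0: TP=7, FP=1+1+2+0=4, FN=3+3+1+3=10 → 14/28 = 0.5000
  class_1: TP=9, FP=3+2+0+2=7, FN=1+0+1+2=4 → 18/29 = 0.6207
  class_2: TP=3, FP=3+0+0+2=5, FN=1+2+1+0=4 → 6/15 = 0.4000
  class_3: TP=8, FP=1+1+1+1=4, FN=2+0+0+1=3 → 16/23 = 0.6957
  class_4: TP=5, FP=3+2+0+1=6, FN=0+2+2+1=5 → 10/21 = 0.4762
Macro-F1 score = mean = (0.5000 + 0.6207 + 0.4000 + 0.6957 + 0.4762) / 5 = 0.539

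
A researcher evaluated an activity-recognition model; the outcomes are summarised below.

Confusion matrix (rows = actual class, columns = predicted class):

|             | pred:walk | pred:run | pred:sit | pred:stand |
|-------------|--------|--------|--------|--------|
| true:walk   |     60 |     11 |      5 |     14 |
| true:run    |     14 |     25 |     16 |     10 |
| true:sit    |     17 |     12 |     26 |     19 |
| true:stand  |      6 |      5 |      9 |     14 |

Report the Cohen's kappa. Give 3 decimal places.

0.287

Observed agreement pₒ = trace/N = 125/263 = 0.4753
Expected agreement pₑ = Σ (rowᵢ·colᵢ)/N² = (90·97 + 65·53 + 74·56 + 34·57)/263² = 0.2639
κ = (pₒ − pₑ)/(1 − pₑ) = (0.4753 − 0.2639)/(1 − 0.2639) = 0.287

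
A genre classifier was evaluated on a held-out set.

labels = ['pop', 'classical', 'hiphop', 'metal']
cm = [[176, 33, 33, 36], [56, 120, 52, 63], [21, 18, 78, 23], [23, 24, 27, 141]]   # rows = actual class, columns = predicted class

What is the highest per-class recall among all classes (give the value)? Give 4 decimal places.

Per-class recall (TP/(TP+FN)):
  pop: TP=176, FN=33+33+36=102 → 176/278 = 0.63309
  classical: TP=120, FN=56+52+63=171 → 120/291 = 0.41237
  hiphop: TP=78, FN=21+18+23=62 → 78/140 = 0.55714
  metal: TP=141, FN=23+24+27=74 → 141/215 = 0.65581
Highest is class 'metal' with recall = 0.6558.

0.6558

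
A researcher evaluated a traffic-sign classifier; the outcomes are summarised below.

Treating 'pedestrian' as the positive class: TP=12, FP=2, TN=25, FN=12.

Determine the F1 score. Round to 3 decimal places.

0.632

Precision = TP/(TP+FP) = 12/14 = 0.8571
Recall = TP/(TP+FN) = 12/24 = 0.5000
F1 = 2·TP/(2·TP+FP+FN) = 24/38 = 0.632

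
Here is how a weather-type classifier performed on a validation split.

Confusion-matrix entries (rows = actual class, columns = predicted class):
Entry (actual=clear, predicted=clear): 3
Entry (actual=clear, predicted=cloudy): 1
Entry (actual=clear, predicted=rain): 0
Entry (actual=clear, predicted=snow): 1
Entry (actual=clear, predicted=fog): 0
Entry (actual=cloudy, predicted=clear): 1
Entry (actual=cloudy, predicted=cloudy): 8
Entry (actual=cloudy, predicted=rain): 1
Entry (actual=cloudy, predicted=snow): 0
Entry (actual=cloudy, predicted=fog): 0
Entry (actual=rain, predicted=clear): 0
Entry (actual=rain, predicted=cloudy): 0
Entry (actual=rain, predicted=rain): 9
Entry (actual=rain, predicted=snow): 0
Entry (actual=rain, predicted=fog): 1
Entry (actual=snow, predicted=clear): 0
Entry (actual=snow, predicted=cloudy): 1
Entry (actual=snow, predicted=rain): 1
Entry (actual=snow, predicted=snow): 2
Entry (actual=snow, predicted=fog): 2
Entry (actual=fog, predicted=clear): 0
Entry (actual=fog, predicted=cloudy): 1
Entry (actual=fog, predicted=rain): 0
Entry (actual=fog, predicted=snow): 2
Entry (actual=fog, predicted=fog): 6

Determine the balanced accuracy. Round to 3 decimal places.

Balanced accuracy = mean of per-class recall.
  clear: recall = 3/5 = 0.6000
  cloudy: recall = 8/10 = 0.8000
  rain: recall = 9/10 = 0.9000
  snow: recall = 2/6 = 0.3333
  fog: recall = 6/9 = 0.6667
Mean = (0.6000 + 0.8000 + 0.9000 + 0.3333 + 0.6667) / 5 = 0.660

0.660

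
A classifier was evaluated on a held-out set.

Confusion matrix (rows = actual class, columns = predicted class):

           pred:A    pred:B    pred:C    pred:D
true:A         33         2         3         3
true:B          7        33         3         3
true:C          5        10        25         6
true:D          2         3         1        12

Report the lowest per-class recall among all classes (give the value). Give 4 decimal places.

0.5435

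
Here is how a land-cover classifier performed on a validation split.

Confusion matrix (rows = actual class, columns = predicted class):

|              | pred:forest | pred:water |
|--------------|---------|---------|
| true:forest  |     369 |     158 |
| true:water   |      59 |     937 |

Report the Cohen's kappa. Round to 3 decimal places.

Observed agreement pₒ = trace/N = 1306/1523 = 0.8575
Expected agreement pₑ = Σ (rowᵢ·colᵢ)/N² = (527·428 + 996·1095)/1523² = 0.5674
κ = (pₒ − pₑ)/(1 − pₑ) = (0.8575 − 0.5674)/(1 − 0.5674) = 0.671

0.671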